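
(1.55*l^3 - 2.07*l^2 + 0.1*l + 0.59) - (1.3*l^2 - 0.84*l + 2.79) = 1.55*l^3 - 3.37*l^2 + 0.94*l - 2.2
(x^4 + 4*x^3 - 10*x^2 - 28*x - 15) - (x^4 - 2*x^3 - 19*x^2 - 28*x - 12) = 6*x^3 + 9*x^2 - 3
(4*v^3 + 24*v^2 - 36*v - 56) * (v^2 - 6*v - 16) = 4*v^5 - 244*v^3 - 224*v^2 + 912*v + 896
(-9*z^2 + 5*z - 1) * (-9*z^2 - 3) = 81*z^4 - 45*z^3 + 36*z^2 - 15*z + 3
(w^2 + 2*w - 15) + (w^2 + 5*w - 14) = 2*w^2 + 7*w - 29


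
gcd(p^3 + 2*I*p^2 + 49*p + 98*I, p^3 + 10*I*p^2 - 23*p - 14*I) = p^2 + 9*I*p - 14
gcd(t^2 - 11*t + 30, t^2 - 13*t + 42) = t - 6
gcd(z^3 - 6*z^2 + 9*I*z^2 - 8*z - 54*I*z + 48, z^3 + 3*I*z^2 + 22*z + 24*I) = z + I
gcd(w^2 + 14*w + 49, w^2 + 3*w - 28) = w + 7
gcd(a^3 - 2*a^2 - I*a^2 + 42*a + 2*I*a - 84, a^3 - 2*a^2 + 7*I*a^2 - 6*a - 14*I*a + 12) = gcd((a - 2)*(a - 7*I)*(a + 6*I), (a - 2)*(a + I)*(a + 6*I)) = a^2 + a*(-2 + 6*I) - 12*I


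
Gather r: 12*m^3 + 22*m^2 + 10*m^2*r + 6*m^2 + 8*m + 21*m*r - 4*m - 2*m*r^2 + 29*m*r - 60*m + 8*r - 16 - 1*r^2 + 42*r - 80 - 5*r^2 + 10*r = 12*m^3 + 28*m^2 - 56*m + r^2*(-2*m - 6) + r*(10*m^2 + 50*m + 60) - 96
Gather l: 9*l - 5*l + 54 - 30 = 4*l + 24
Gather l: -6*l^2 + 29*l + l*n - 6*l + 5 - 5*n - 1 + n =-6*l^2 + l*(n + 23) - 4*n + 4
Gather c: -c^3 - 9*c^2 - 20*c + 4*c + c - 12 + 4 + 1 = -c^3 - 9*c^2 - 15*c - 7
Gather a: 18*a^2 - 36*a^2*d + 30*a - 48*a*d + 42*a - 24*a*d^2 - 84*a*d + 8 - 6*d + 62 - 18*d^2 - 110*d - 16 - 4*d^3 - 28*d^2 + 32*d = a^2*(18 - 36*d) + a*(-24*d^2 - 132*d + 72) - 4*d^3 - 46*d^2 - 84*d + 54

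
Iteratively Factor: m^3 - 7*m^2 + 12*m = (m - 3)*(m^2 - 4*m) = (m - 4)*(m - 3)*(m)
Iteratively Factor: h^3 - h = (h + 1)*(h^2 - h) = h*(h + 1)*(h - 1)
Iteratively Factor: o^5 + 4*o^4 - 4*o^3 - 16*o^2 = (o - 2)*(o^4 + 6*o^3 + 8*o^2) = (o - 2)*(o + 4)*(o^3 + 2*o^2) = o*(o - 2)*(o + 4)*(o^2 + 2*o) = o*(o - 2)*(o + 2)*(o + 4)*(o)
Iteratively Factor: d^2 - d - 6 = (d - 3)*(d + 2)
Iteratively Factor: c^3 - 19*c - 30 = (c + 3)*(c^2 - 3*c - 10) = (c + 2)*(c + 3)*(c - 5)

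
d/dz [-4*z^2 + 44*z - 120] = 44 - 8*z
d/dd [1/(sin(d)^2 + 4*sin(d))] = -2*(sin(d) + 2)*cos(d)/((sin(d) + 4)^2*sin(d)^2)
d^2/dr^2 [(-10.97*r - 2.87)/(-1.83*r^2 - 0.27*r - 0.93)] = ((3.66*r + 0.27)*(7.32*r + 0.54)*(10.97*r + 2.87) - (120.4506*r + 16.428)*(1.83*r^2 + 0.27*r + 0.93))/(1.83*r^2 + 0.27*r + 0.93)^3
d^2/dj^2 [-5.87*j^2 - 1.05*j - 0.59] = -11.7400000000000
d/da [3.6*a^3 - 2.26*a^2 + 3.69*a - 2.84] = 10.8*a^2 - 4.52*a + 3.69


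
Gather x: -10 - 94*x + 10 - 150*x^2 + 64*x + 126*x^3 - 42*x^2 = 126*x^3 - 192*x^2 - 30*x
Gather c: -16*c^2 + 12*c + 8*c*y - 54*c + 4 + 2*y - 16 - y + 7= -16*c^2 + c*(8*y - 42) + y - 5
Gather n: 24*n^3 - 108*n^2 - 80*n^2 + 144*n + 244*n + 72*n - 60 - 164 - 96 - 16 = 24*n^3 - 188*n^2 + 460*n - 336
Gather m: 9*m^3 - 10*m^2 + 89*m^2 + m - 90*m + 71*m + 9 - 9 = 9*m^3 + 79*m^2 - 18*m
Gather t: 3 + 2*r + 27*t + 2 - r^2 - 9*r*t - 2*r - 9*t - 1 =-r^2 + t*(18 - 9*r) + 4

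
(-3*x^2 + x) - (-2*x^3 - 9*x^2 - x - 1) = 2*x^3 + 6*x^2 + 2*x + 1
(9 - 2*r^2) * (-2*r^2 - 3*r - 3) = 4*r^4 + 6*r^3 - 12*r^2 - 27*r - 27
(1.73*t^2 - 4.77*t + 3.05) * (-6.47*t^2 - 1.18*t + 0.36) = -11.1931*t^4 + 28.8205*t^3 - 13.4821*t^2 - 5.3162*t + 1.098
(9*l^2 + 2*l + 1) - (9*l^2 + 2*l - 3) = 4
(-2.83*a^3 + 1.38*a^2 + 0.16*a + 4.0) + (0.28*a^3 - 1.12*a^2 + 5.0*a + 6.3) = -2.55*a^3 + 0.26*a^2 + 5.16*a + 10.3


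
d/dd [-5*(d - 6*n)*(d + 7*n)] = -10*d - 5*n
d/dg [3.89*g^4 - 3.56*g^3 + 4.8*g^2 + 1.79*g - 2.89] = 15.56*g^3 - 10.68*g^2 + 9.6*g + 1.79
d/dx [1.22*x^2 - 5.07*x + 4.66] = 2.44*x - 5.07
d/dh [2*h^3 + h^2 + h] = 6*h^2 + 2*h + 1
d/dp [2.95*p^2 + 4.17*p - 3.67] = 5.9*p + 4.17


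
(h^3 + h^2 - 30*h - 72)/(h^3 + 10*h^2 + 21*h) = (h^2 - 2*h - 24)/(h*(h + 7))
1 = 1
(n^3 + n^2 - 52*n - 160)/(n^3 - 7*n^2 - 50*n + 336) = (n^2 + 9*n + 20)/(n^2 + n - 42)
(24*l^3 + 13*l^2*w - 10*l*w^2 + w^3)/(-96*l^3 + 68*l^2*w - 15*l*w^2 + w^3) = (l + w)/(-4*l + w)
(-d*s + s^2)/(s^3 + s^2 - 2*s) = (-d + s)/(s^2 + s - 2)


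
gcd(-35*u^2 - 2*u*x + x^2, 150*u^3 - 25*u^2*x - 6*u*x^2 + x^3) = 5*u + x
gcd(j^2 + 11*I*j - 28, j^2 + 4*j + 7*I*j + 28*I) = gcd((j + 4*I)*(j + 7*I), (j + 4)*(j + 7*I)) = j + 7*I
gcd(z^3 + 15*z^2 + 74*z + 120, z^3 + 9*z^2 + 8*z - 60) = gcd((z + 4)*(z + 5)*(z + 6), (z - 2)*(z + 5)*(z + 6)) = z^2 + 11*z + 30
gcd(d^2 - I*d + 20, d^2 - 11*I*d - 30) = d - 5*I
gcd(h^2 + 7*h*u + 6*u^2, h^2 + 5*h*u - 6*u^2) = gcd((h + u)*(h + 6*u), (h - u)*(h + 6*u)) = h + 6*u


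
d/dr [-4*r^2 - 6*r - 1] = -8*r - 6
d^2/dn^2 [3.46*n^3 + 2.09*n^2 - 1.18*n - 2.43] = 20.76*n + 4.18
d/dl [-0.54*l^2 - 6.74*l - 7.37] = -1.08*l - 6.74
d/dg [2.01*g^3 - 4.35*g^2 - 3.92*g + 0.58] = 6.03*g^2 - 8.7*g - 3.92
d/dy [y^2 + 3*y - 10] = 2*y + 3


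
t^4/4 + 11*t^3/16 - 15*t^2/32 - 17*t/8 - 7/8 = (t/4 + 1/2)*(t - 7/4)*(t + 1/2)*(t + 2)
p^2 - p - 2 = (p - 2)*(p + 1)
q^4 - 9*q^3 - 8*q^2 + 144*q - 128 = (q - 8)*(q - 4)*(q - 1)*(q + 4)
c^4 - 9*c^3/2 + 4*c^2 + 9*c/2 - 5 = (c - 5/2)*(c - 2)*(c - 1)*(c + 1)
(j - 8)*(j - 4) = j^2 - 12*j + 32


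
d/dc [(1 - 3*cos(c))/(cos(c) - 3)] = -8*sin(c)/(cos(c) - 3)^2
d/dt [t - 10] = 1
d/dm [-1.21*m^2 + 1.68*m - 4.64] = 1.68 - 2.42*m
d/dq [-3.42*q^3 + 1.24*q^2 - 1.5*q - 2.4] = -10.26*q^2 + 2.48*q - 1.5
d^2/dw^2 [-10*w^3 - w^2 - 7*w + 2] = -60*w - 2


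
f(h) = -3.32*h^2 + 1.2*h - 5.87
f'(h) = 1.2 - 6.64*h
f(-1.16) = -11.73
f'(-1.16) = 8.90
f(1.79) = -14.36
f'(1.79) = -10.69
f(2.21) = -19.43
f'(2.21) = -13.47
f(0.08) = -5.80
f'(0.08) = 0.67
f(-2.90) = -37.27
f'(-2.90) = 20.46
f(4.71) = -73.87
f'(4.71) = -30.07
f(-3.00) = -39.35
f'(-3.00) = 21.12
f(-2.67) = -32.74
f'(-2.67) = 18.93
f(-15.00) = -770.87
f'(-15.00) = 100.80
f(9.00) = -263.99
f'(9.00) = -58.56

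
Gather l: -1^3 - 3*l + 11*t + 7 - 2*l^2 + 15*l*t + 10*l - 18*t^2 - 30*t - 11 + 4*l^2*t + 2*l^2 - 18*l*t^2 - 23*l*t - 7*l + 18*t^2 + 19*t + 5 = 4*l^2*t + l*(-18*t^2 - 8*t)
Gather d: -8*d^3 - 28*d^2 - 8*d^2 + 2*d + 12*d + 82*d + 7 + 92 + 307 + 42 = -8*d^3 - 36*d^2 + 96*d + 448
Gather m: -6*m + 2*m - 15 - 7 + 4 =-4*m - 18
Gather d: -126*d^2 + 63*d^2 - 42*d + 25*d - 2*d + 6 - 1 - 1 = -63*d^2 - 19*d + 4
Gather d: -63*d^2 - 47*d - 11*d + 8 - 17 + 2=-63*d^2 - 58*d - 7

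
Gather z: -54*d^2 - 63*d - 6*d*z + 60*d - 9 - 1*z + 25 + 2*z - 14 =-54*d^2 - 3*d + z*(1 - 6*d) + 2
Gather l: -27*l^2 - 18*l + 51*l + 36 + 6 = -27*l^2 + 33*l + 42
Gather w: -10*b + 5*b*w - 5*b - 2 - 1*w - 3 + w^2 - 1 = -15*b + w^2 + w*(5*b - 1) - 6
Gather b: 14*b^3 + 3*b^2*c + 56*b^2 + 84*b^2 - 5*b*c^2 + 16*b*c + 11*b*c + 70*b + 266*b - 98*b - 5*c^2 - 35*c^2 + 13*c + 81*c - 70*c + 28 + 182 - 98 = 14*b^3 + b^2*(3*c + 140) + b*(-5*c^2 + 27*c + 238) - 40*c^2 + 24*c + 112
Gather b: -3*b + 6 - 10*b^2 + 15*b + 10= -10*b^2 + 12*b + 16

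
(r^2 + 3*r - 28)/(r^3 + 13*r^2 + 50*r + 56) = (r - 4)/(r^2 + 6*r + 8)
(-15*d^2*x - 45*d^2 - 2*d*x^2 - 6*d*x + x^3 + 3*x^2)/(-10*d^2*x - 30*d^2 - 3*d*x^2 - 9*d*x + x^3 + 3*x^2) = (3*d + x)/(2*d + x)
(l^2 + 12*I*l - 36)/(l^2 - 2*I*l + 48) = (l + 6*I)/(l - 8*I)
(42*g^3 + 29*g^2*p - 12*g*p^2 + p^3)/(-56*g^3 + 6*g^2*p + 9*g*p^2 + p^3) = (42*g^3 + 29*g^2*p - 12*g*p^2 + p^3)/(-56*g^3 + 6*g^2*p + 9*g*p^2 + p^3)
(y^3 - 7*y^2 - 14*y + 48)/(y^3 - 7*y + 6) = (y - 8)/(y - 1)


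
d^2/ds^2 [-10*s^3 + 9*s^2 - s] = 18 - 60*s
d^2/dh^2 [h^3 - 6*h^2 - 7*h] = 6*h - 12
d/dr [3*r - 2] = 3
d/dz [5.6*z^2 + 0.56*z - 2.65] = 11.2*z + 0.56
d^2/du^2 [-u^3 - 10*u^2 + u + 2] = -6*u - 20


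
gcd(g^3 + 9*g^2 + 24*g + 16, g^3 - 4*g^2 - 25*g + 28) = g + 4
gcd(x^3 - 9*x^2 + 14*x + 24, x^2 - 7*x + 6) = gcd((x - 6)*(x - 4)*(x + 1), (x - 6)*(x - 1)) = x - 6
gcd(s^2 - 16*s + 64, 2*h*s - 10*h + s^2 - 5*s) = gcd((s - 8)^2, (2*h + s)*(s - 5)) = 1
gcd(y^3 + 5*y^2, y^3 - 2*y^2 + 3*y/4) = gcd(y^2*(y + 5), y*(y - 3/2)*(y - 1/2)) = y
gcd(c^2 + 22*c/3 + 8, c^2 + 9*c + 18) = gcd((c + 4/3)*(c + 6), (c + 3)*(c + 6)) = c + 6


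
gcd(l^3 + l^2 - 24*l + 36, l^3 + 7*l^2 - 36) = l^2 + 4*l - 12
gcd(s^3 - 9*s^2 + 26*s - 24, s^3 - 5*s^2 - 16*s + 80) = s - 4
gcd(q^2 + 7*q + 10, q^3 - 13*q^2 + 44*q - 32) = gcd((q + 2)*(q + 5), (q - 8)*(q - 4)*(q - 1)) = 1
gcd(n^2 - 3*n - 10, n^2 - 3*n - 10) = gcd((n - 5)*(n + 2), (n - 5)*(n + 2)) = n^2 - 3*n - 10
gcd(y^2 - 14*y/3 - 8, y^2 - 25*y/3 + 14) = y - 6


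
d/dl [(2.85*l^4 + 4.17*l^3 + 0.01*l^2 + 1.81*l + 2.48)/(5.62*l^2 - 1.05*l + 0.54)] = (32.034*l^5 + 14.4579*l^4 - 2.601*l^3 - 3.4273*l^2 - 27.8644*l + 3.5814)/(31.5844*l^4 - 11.802*l^3 + 7.1721*l^2 - 1.134*l + 0.2916)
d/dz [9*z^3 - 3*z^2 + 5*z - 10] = 27*z^2 - 6*z + 5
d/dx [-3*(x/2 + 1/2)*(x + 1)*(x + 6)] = -9*x^2/2 - 24*x - 39/2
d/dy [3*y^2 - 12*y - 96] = 6*y - 12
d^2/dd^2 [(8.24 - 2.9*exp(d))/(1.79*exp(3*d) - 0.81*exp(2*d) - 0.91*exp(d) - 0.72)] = (-37.16756*exp(6*d) + 250.230186*exp(5*d) - 152.216866*exp(4*d) - 51.669386*exp(3*d) + 123.9462*exp(2*d) - 10.498648*exp(d) - 6.902208)*exp(d)/(5.735339*exp(9*d) - 7.785963*exp(8*d) - 5.223936*exp(7*d) + 0.464156999999999*exp(6*d) + 8.919312*exp(5*d) + 3.607389*exp(4*d) - 1.154035*exp(3*d) - 3.048408*exp(2*d) - 1.415232*exp(d) - 0.373248)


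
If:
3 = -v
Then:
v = -3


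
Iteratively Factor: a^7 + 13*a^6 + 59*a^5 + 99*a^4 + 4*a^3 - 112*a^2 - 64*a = (a - 1)*(a^6 + 14*a^5 + 73*a^4 + 172*a^3 + 176*a^2 + 64*a) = (a - 1)*(a + 1)*(a^5 + 13*a^4 + 60*a^3 + 112*a^2 + 64*a) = (a - 1)*(a + 1)^2*(a^4 + 12*a^3 + 48*a^2 + 64*a) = (a - 1)*(a + 1)^2*(a + 4)*(a^3 + 8*a^2 + 16*a) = (a - 1)*(a + 1)^2*(a + 4)^2*(a^2 + 4*a) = a*(a - 1)*(a + 1)^2*(a + 4)^2*(a + 4)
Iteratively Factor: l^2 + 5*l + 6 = (l + 2)*(l + 3)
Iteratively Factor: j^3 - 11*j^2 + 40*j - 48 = (j - 4)*(j^2 - 7*j + 12) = (j - 4)*(j - 3)*(j - 4)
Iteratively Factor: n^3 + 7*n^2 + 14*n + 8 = (n + 2)*(n^2 + 5*n + 4) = (n + 1)*(n + 2)*(n + 4)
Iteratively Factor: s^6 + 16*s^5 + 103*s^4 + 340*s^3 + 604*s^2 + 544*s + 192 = (s + 2)*(s^5 + 14*s^4 + 75*s^3 + 190*s^2 + 224*s + 96) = (s + 2)*(s + 4)*(s^4 + 10*s^3 + 35*s^2 + 50*s + 24) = (s + 2)*(s + 4)^2*(s^3 + 6*s^2 + 11*s + 6) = (s + 2)*(s + 3)*(s + 4)^2*(s^2 + 3*s + 2) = (s + 1)*(s + 2)*(s + 3)*(s + 4)^2*(s + 2)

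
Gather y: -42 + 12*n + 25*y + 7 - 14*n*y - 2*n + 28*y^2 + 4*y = 10*n + 28*y^2 + y*(29 - 14*n) - 35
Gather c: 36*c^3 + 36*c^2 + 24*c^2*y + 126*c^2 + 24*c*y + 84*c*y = 36*c^3 + c^2*(24*y + 162) + 108*c*y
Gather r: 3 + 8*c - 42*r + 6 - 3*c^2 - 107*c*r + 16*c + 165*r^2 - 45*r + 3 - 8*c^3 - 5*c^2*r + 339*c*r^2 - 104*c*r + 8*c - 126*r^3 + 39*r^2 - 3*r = -8*c^3 - 3*c^2 + 32*c - 126*r^3 + r^2*(339*c + 204) + r*(-5*c^2 - 211*c - 90) + 12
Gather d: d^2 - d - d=d^2 - 2*d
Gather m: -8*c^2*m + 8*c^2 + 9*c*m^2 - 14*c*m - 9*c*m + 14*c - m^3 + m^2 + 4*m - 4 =8*c^2 + 14*c - m^3 + m^2*(9*c + 1) + m*(-8*c^2 - 23*c + 4) - 4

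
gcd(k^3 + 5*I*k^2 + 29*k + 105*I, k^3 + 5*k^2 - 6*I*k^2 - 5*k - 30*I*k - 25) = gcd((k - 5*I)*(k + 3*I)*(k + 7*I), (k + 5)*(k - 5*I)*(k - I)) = k - 5*I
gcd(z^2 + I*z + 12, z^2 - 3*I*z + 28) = z + 4*I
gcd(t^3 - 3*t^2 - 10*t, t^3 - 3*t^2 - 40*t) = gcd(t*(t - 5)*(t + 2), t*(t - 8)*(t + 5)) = t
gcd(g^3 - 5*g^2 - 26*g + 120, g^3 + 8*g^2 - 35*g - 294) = g - 6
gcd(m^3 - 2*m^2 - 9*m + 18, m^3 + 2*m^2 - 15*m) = m - 3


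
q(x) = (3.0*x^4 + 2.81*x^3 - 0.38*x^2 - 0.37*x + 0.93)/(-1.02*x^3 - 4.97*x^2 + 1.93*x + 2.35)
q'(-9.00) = 1.21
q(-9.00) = 54.01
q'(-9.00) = 1.21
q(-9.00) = 54.01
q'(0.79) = 355.18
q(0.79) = 10.94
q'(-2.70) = 7.26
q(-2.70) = -5.43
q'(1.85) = -1.34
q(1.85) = -2.96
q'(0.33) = 0.56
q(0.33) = 0.37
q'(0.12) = -0.22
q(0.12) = 0.35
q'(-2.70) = 7.26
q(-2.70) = -5.43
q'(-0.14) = -0.87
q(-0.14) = 0.49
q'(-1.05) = 0.31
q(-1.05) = -0.33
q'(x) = (3.06*x^2 + 9.94*x - 1.93)*(3.0*x^4 + 2.81*x^3 - 0.38*x^2 - 0.37*x + 0.93)/(-1.02*x^3 - 4.97*x^2 + 1.93*x + 2.35)^2 + (12.0*x^3 + 8.43*x^2 - 0.76*x - 0.37)/(-1.02*x^3 - 4.97*x^2 + 1.93*x + 2.35)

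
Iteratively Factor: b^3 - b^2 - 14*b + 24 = (b - 2)*(b^2 + b - 12) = (b - 3)*(b - 2)*(b + 4)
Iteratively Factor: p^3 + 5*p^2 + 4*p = (p + 1)*(p^2 + 4*p) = (p + 1)*(p + 4)*(p)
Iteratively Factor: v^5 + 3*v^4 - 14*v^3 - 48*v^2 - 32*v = (v)*(v^4 + 3*v^3 - 14*v^2 - 48*v - 32) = v*(v + 2)*(v^3 + v^2 - 16*v - 16) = v*(v + 1)*(v + 2)*(v^2 - 16) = v*(v + 1)*(v + 2)*(v + 4)*(v - 4)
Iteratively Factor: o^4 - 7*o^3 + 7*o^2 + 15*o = (o - 5)*(o^3 - 2*o^2 - 3*o) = (o - 5)*(o - 3)*(o^2 + o) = o*(o - 5)*(o - 3)*(o + 1)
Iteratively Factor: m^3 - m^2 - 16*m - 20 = (m - 5)*(m^2 + 4*m + 4) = (m - 5)*(m + 2)*(m + 2)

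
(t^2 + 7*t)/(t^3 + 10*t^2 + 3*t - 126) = t/(t^2 + 3*t - 18)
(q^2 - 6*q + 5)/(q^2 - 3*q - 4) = (-q^2 + 6*q - 5)/(-q^2 + 3*q + 4)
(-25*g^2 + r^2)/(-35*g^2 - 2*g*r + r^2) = (-5*g + r)/(-7*g + r)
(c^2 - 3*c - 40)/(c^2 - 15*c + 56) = (c + 5)/(c - 7)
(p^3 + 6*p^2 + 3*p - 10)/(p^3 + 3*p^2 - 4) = (p + 5)/(p + 2)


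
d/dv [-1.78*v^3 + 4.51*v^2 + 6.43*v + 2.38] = -5.34*v^2 + 9.02*v + 6.43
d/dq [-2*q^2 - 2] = -4*q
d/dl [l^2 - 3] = 2*l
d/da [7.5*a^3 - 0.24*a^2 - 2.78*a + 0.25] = 22.5*a^2 - 0.48*a - 2.78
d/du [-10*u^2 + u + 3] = 1 - 20*u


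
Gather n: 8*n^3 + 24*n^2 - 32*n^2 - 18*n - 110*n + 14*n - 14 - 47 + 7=8*n^3 - 8*n^2 - 114*n - 54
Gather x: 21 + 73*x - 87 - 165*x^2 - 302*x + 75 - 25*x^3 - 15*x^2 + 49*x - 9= -25*x^3 - 180*x^2 - 180*x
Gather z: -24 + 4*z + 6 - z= 3*z - 18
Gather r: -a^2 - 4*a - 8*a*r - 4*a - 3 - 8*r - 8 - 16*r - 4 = -a^2 - 8*a + r*(-8*a - 24) - 15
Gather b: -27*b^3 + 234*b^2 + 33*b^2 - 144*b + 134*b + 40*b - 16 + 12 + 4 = -27*b^3 + 267*b^2 + 30*b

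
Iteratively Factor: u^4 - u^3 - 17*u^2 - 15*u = (u - 5)*(u^3 + 4*u^2 + 3*u) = (u - 5)*(u + 3)*(u^2 + u) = (u - 5)*(u + 1)*(u + 3)*(u)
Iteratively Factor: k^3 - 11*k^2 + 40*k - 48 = (k - 3)*(k^2 - 8*k + 16) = (k - 4)*(k - 3)*(k - 4)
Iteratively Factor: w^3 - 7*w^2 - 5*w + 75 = (w - 5)*(w^2 - 2*w - 15) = (w - 5)*(w + 3)*(w - 5)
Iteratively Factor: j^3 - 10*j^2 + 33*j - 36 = (j - 3)*(j^2 - 7*j + 12) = (j - 3)^2*(j - 4)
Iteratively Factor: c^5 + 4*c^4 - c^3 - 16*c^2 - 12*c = (c + 3)*(c^4 + c^3 - 4*c^2 - 4*c) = (c + 2)*(c + 3)*(c^3 - c^2 - 2*c) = c*(c + 2)*(c + 3)*(c^2 - c - 2) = c*(c + 1)*(c + 2)*(c + 3)*(c - 2)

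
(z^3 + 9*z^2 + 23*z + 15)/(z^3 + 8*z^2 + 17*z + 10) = (z + 3)/(z + 2)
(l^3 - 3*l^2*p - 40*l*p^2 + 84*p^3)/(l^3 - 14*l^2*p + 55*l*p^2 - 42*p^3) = (l^2 + 4*l*p - 12*p^2)/(l^2 - 7*l*p + 6*p^2)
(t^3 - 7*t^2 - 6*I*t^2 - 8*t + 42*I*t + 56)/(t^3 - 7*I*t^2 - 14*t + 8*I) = (t - 7)/(t - I)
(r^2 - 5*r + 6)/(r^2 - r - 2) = (r - 3)/(r + 1)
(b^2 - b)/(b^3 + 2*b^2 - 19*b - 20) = b*(b - 1)/(b^3 + 2*b^2 - 19*b - 20)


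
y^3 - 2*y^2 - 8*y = y*(y - 4)*(y + 2)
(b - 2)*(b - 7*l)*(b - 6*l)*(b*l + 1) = b^4*l - 13*b^3*l^2 - 2*b^3*l + b^3 + 42*b^2*l^3 + 26*b^2*l^2 - 13*b^2*l - 2*b^2 - 84*b*l^3 + 42*b*l^2 + 26*b*l - 84*l^2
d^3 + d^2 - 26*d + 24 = (d - 4)*(d - 1)*(d + 6)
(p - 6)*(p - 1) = p^2 - 7*p + 6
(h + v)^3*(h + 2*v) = h^4 + 5*h^3*v + 9*h^2*v^2 + 7*h*v^3 + 2*v^4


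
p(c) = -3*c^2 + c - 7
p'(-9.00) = 55.00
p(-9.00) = -259.00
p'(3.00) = -17.00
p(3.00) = -31.00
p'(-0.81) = 5.86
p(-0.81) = -9.78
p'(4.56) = -26.36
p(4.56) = -64.82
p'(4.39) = -25.34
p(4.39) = -60.43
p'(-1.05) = 7.30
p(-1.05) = -11.36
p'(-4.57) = 28.42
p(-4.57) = -74.22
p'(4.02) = -23.12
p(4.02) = -51.46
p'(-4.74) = 29.44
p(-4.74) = -79.14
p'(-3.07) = 19.42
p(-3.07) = -38.34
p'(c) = 1 - 6*c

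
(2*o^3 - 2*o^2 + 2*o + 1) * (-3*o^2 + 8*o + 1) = -6*o^5 + 22*o^4 - 20*o^3 + 11*o^2 + 10*o + 1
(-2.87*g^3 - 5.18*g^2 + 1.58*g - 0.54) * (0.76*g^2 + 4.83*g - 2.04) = -2.1812*g^5 - 17.7989*g^4 - 17.9638*g^3 + 17.7882*g^2 - 5.8314*g + 1.1016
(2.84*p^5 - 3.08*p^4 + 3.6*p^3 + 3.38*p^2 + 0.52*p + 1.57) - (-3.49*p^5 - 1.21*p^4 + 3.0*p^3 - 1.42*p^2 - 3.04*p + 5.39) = 6.33*p^5 - 1.87*p^4 + 0.6*p^3 + 4.8*p^2 + 3.56*p - 3.82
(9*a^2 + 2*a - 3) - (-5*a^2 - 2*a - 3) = 14*a^2 + 4*a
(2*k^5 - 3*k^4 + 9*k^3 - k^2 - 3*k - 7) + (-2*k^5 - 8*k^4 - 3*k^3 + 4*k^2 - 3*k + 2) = -11*k^4 + 6*k^3 + 3*k^2 - 6*k - 5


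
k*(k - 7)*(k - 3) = k^3 - 10*k^2 + 21*k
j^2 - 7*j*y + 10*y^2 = (j - 5*y)*(j - 2*y)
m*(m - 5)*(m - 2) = m^3 - 7*m^2 + 10*m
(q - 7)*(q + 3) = q^2 - 4*q - 21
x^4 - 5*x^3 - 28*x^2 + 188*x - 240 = (x - 5)*(x - 4)*(x - 2)*(x + 6)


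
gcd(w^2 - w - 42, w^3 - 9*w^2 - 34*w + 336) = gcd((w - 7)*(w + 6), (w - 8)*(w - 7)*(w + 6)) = w^2 - w - 42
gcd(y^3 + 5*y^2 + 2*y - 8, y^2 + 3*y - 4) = y^2 + 3*y - 4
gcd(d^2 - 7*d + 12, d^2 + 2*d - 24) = d - 4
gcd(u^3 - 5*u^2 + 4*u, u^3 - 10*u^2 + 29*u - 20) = u^2 - 5*u + 4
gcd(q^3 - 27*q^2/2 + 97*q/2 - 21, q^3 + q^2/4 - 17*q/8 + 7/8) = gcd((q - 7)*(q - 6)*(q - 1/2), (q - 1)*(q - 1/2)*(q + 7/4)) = q - 1/2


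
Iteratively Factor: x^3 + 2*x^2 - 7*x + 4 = (x - 1)*(x^2 + 3*x - 4) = (x - 1)*(x + 4)*(x - 1)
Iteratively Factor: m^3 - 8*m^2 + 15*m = (m)*(m^2 - 8*m + 15) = m*(m - 3)*(m - 5)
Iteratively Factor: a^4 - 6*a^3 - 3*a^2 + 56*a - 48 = (a + 3)*(a^3 - 9*a^2 + 24*a - 16) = (a - 4)*(a + 3)*(a^2 - 5*a + 4) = (a - 4)^2*(a + 3)*(a - 1)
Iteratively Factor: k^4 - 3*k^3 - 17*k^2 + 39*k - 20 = (k + 4)*(k^3 - 7*k^2 + 11*k - 5) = (k - 5)*(k + 4)*(k^2 - 2*k + 1) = (k - 5)*(k - 1)*(k + 4)*(k - 1)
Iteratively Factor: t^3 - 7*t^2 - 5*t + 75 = (t + 3)*(t^2 - 10*t + 25) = (t - 5)*(t + 3)*(t - 5)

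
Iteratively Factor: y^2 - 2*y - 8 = (y + 2)*(y - 4)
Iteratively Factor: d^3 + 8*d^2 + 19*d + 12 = (d + 3)*(d^2 + 5*d + 4) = (d + 3)*(d + 4)*(d + 1)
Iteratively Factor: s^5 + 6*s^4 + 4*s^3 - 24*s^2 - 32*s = (s + 2)*(s^4 + 4*s^3 - 4*s^2 - 16*s) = (s + 2)^2*(s^3 + 2*s^2 - 8*s) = (s + 2)^2*(s + 4)*(s^2 - 2*s) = s*(s + 2)^2*(s + 4)*(s - 2)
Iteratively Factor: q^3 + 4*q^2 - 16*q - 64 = (q + 4)*(q^2 - 16) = (q - 4)*(q + 4)*(q + 4)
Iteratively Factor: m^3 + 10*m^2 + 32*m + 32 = (m + 2)*(m^2 + 8*m + 16) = (m + 2)*(m + 4)*(m + 4)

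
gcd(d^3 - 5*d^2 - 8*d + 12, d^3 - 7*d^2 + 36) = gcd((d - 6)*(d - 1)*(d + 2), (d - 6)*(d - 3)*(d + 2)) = d^2 - 4*d - 12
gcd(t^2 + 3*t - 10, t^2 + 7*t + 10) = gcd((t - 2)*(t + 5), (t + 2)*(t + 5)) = t + 5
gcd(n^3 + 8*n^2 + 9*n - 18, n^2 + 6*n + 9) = n + 3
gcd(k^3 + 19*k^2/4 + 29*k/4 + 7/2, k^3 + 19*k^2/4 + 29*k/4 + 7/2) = k^3 + 19*k^2/4 + 29*k/4 + 7/2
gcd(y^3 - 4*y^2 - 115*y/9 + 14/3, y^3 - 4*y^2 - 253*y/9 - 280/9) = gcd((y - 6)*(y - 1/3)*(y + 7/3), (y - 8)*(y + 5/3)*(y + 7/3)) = y + 7/3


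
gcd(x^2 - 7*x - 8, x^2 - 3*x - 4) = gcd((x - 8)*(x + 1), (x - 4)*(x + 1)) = x + 1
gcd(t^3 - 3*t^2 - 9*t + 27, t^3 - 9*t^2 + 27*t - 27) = t^2 - 6*t + 9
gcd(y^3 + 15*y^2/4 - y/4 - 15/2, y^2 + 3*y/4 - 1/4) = 1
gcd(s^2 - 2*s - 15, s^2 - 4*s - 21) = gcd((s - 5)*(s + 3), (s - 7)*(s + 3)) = s + 3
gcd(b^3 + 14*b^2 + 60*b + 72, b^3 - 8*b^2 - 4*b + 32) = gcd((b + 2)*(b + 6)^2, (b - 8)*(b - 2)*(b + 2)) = b + 2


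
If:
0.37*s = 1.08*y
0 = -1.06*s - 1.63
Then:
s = -1.54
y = -0.53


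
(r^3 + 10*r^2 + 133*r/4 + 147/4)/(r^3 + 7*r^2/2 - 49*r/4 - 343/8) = 2*(r + 3)/(2*r - 7)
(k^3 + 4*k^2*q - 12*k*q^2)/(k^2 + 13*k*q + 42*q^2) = k*(k - 2*q)/(k + 7*q)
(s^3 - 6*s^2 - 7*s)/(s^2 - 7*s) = s + 1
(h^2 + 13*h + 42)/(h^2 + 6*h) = (h + 7)/h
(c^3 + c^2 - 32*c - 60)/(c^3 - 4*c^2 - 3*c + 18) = (c^2 - c - 30)/(c^2 - 6*c + 9)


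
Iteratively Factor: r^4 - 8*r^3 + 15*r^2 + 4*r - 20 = (r - 2)*(r^3 - 6*r^2 + 3*r + 10) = (r - 2)^2*(r^2 - 4*r - 5) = (r - 2)^2*(r + 1)*(r - 5)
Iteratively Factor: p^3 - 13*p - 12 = (p + 3)*(p^2 - 3*p - 4) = (p - 4)*(p + 3)*(p + 1)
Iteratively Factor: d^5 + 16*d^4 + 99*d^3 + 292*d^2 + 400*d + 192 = (d + 4)*(d^4 + 12*d^3 + 51*d^2 + 88*d + 48) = (d + 4)^2*(d^3 + 8*d^2 + 19*d + 12) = (d + 3)*(d + 4)^2*(d^2 + 5*d + 4) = (d + 3)*(d + 4)^3*(d + 1)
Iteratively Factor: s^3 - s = (s + 1)*(s^2 - s) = (s - 1)*(s + 1)*(s)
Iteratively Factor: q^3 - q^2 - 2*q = (q)*(q^2 - q - 2) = q*(q - 2)*(q + 1)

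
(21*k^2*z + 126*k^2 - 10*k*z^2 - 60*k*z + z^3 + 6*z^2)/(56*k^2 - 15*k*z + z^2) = (-3*k*z - 18*k + z^2 + 6*z)/(-8*k + z)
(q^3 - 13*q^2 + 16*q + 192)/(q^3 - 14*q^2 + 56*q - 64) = (q^2 - 5*q - 24)/(q^2 - 6*q + 8)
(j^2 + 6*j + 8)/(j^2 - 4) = (j + 4)/(j - 2)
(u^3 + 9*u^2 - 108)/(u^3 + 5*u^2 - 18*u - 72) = (u^2 + 3*u - 18)/(u^2 - u - 12)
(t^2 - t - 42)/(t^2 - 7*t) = (t + 6)/t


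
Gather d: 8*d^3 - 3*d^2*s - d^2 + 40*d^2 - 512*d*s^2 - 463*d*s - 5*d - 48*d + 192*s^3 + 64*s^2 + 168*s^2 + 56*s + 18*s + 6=8*d^3 + d^2*(39 - 3*s) + d*(-512*s^2 - 463*s - 53) + 192*s^3 + 232*s^2 + 74*s + 6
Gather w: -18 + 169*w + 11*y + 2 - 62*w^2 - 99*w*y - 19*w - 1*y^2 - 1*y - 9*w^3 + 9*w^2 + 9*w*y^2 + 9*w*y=-9*w^3 - 53*w^2 + w*(9*y^2 - 90*y + 150) - y^2 + 10*y - 16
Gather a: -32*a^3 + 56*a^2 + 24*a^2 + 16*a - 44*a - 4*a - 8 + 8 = -32*a^3 + 80*a^2 - 32*a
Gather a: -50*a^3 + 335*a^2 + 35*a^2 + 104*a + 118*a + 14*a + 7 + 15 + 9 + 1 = -50*a^3 + 370*a^2 + 236*a + 32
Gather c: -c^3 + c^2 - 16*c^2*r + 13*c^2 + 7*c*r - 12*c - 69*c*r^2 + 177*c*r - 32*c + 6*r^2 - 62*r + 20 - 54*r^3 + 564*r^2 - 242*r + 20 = -c^3 + c^2*(14 - 16*r) + c*(-69*r^2 + 184*r - 44) - 54*r^3 + 570*r^2 - 304*r + 40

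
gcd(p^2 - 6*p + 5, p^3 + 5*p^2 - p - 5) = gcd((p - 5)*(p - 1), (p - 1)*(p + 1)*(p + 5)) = p - 1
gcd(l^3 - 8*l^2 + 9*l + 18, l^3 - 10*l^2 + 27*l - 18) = l^2 - 9*l + 18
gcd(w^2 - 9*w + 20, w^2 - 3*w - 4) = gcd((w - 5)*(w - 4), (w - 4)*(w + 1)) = w - 4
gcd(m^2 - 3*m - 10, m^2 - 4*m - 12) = m + 2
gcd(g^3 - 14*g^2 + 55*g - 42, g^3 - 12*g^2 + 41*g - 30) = g^2 - 7*g + 6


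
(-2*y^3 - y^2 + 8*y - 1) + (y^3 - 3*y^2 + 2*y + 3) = -y^3 - 4*y^2 + 10*y + 2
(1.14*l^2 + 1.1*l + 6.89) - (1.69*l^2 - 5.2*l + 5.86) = -0.55*l^2 + 6.3*l + 1.03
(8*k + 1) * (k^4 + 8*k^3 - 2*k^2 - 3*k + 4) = 8*k^5 + 65*k^4 - 8*k^3 - 26*k^2 + 29*k + 4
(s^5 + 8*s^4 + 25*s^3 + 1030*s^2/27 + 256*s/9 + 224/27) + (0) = s^5 + 8*s^4 + 25*s^3 + 1030*s^2/27 + 256*s/9 + 224/27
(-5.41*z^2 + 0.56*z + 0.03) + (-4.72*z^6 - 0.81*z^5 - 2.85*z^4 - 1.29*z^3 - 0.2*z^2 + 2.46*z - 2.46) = -4.72*z^6 - 0.81*z^5 - 2.85*z^4 - 1.29*z^3 - 5.61*z^2 + 3.02*z - 2.43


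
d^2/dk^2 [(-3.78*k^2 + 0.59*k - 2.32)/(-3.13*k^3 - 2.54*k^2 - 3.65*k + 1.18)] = (74.0645640000001*k^6 - 34.681026*k^5 - 14.5056719999998*k^4 + 426.345414*k^3 + 290.662536*k^2 + 169.85436*k + 81.167692)/(30.664297*k^9 + 74.652378*k^8 + 167.856579*k^7 + 155.815418*k^6 + 139.455879*k^5 - 2.20667399999999*k^4 - 3.936919*k^3 - 36.551562*k^2 + 15.24678*k - 1.643032)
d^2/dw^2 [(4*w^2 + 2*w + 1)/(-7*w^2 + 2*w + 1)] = 22*(-14*w^3 - 21*w^2 - 1)/(343*w^6 - 294*w^5 - 63*w^4 + 76*w^3 + 9*w^2 - 6*w - 1)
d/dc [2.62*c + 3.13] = 2.62000000000000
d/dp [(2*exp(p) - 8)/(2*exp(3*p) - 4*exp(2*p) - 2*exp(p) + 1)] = (-8*exp(3*p) + 56*exp(2*p) - 64*exp(p) - 14)*exp(p)/(4*exp(6*p) - 16*exp(5*p) + 8*exp(4*p) + 20*exp(3*p) - 4*exp(2*p) - 4*exp(p) + 1)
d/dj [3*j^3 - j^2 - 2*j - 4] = 9*j^2 - 2*j - 2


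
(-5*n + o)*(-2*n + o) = 10*n^2 - 7*n*o + o^2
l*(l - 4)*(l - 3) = l^3 - 7*l^2 + 12*l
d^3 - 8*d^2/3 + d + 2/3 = (d - 2)*(d - 1)*(d + 1/3)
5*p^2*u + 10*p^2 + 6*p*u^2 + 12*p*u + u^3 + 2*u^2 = (p + u)*(5*p + u)*(u + 2)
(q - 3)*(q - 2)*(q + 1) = q^3 - 4*q^2 + q + 6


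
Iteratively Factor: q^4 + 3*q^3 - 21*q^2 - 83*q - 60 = (q + 4)*(q^3 - q^2 - 17*q - 15) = (q - 5)*(q + 4)*(q^2 + 4*q + 3) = (q - 5)*(q + 3)*(q + 4)*(q + 1)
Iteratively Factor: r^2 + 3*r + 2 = (r + 2)*(r + 1)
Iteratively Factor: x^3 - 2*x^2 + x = (x - 1)*(x^2 - x) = (x - 1)^2*(x)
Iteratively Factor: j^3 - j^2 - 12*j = (j - 4)*(j^2 + 3*j) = j*(j - 4)*(j + 3)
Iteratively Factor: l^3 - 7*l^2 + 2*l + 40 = (l + 2)*(l^2 - 9*l + 20) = (l - 5)*(l + 2)*(l - 4)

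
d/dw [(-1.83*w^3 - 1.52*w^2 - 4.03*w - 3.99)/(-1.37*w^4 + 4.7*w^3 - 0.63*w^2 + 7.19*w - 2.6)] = (-2.5071*w^6 - 4.1648*w^5 - 8.2664*w^4 - 10.2986*w^3 + 57.0653*w^2 + 2.8766*w + 39.1661)/(1.8769*w^8 - 12.878*w^7 + 23.8162*w^6 - 25.6226*w^5 + 75.1069*w^4 - 33.4994*w^3 + 54.9721*w^2 - 37.388*w + 6.76)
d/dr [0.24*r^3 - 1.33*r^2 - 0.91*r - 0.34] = 0.72*r^2 - 2.66*r - 0.91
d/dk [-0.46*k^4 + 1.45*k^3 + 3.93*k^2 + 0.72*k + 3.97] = -1.84*k^3 + 4.35*k^2 + 7.86*k + 0.72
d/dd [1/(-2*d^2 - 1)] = 4*d/(2*d^2 + 1)^2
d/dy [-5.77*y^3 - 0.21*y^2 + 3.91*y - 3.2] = -17.31*y^2 - 0.42*y + 3.91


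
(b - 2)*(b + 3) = b^2 + b - 6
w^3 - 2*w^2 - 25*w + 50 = (w - 5)*(w - 2)*(w + 5)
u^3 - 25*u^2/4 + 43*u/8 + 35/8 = (u - 5)*(u - 7/4)*(u + 1/2)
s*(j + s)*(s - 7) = j*s^2 - 7*j*s + s^3 - 7*s^2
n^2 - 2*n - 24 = (n - 6)*(n + 4)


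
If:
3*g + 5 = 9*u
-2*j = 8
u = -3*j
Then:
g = 103/3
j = -4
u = 12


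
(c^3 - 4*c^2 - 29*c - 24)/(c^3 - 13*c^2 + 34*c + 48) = (c + 3)/(c - 6)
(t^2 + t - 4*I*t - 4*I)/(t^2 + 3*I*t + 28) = (t + 1)/(t + 7*I)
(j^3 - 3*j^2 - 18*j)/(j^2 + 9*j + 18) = j*(j - 6)/(j + 6)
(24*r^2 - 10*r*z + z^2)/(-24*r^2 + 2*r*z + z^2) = (-6*r + z)/(6*r + z)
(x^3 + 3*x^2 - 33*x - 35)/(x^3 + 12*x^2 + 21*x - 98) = (x^2 - 4*x - 5)/(x^2 + 5*x - 14)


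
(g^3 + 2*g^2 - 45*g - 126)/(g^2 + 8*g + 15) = (g^2 - g - 42)/(g + 5)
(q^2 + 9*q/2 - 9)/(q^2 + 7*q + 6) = (q - 3/2)/(q + 1)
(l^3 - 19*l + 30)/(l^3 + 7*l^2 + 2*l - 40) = (l - 3)/(l + 4)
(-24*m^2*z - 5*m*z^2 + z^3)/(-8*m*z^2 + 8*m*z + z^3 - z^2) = (3*m + z)/(z - 1)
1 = 1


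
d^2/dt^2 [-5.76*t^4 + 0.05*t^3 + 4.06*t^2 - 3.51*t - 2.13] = -69.12*t^2 + 0.3*t + 8.12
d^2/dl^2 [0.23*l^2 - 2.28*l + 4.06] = 0.460000000000000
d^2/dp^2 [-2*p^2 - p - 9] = -4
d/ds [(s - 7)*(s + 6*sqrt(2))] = 2*s - 7 + 6*sqrt(2)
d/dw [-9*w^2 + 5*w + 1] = 5 - 18*w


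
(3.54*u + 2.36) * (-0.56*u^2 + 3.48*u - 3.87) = -1.9824*u^3 + 10.9976*u^2 - 5.487*u - 9.1332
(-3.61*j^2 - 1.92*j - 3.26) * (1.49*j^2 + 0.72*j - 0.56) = -5.3789*j^4 - 5.46*j^3 - 4.2182*j^2 - 1.272*j + 1.8256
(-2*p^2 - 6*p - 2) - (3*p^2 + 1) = -5*p^2 - 6*p - 3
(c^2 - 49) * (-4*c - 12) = -4*c^3 - 12*c^2 + 196*c + 588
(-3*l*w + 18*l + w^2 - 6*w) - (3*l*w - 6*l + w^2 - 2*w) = -6*l*w + 24*l - 4*w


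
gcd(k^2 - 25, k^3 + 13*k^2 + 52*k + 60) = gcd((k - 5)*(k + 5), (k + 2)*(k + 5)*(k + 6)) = k + 5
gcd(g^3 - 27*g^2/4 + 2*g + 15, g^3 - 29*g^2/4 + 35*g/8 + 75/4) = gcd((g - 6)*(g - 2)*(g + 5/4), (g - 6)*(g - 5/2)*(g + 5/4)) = g^2 - 19*g/4 - 15/2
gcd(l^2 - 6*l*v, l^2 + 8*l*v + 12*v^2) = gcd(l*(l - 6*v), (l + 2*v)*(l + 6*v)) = 1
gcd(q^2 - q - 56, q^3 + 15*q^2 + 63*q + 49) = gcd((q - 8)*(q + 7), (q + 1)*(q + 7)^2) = q + 7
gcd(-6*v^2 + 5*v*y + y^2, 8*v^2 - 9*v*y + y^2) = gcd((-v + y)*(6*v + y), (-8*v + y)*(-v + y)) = -v + y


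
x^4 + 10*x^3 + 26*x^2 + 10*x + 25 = (x + 5)^2*(x - I)*(x + I)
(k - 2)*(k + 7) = k^2 + 5*k - 14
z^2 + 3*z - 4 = (z - 1)*(z + 4)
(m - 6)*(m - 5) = m^2 - 11*m + 30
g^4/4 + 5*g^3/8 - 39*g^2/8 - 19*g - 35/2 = (g/2 + 1)^2*(g - 5)*(g + 7/2)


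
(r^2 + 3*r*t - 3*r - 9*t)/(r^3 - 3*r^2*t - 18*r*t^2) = (r - 3)/(r*(r - 6*t))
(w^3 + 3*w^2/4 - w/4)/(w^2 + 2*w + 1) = w*(4*w - 1)/(4*(w + 1))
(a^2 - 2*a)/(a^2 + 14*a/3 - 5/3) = 3*a*(a - 2)/(3*a^2 + 14*a - 5)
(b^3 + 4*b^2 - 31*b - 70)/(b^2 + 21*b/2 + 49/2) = 2*(b^2 - 3*b - 10)/(2*b + 7)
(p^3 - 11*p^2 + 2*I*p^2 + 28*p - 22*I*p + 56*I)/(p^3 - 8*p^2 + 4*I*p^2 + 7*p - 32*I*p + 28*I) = (p^2 + 2*p*(-2 + I) - 8*I)/(p^2 + p*(-1 + 4*I) - 4*I)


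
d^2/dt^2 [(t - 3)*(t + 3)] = 2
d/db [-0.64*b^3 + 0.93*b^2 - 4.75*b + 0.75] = -1.92*b^2 + 1.86*b - 4.75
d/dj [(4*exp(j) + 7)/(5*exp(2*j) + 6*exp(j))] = 2*(-10*exp(2*j) - 35*exp(j) - 21)*exp(-j)/(25*exp(2*j) + 60*exp(j) + 36)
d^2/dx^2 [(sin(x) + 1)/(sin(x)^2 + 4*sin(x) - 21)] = (-sin(x)^5 - 136*sin(x)^3 - 178*sin(x)^2 - 375*sin(x) + 242)/(sin(x)^2 + 4*sin(x) - 21)^3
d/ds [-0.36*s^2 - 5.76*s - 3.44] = -0.72*s - 5.76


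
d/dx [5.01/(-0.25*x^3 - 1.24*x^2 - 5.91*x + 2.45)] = (3.7575*x^2 + 12.4248*x + 29.6091)/(0.25*x^3 + 1.24*x^2 + 5.91*x - 2.45)^2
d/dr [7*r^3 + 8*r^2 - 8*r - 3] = 21*r^2 + 16*r - 8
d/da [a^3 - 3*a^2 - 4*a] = 3*a^2 - 6*a - 4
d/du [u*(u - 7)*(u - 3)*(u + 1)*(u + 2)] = 5*u^4 - 28*u^3 - 21*u^2 + 86*u + 42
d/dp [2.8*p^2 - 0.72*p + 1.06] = 5.6*p - 0.72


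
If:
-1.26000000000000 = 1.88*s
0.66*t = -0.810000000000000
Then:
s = -0.67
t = -1.23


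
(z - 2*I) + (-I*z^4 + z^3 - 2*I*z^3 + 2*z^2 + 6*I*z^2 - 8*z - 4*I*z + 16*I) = -I*z^4 + z^3 - 2*I*z^3 + 2*z^2 + 6*I*z^2 - 7*z - 4*I*z + 14*I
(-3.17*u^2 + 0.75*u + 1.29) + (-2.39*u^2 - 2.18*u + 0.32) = -5.56*u^2 - 1.43*u + 1.61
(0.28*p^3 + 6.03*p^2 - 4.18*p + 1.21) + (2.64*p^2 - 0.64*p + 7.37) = 0.28*p^3 + 8.67*p^2 - 4.82*p + 8.58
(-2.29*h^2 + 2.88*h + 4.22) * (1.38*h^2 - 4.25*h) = -3.1602*h^4 + 13.7069*h^3 - 6.4164*h^2 - 17.935*h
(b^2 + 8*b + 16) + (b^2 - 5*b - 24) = 2*b^2 + 3*b - 8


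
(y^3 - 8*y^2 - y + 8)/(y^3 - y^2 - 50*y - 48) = (y - 1)/(y + 6)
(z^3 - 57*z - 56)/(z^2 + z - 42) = (z^2 - 7*z - 8)/(z - 6)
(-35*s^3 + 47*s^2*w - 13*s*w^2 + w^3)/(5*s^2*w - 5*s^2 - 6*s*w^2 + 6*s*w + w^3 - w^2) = (-7*s + w)/(w - 1)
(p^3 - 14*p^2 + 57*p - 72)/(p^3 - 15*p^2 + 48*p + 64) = (p^2 - 6*p + 9)/(p^2 - 7*p - 8)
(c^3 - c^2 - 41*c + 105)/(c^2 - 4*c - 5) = (c^2 + 4*c - 21)/(c + 1)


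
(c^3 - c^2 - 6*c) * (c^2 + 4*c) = c^5 + 3*c^4 - 10*c^3 - 24*c^2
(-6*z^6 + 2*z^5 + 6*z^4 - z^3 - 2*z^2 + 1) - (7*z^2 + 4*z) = -6*z^6 + 2*z^5 + 6*z^4 - z^3 - 9*z^2 - 4*z + 1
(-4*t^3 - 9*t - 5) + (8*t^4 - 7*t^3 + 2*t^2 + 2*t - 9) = 8*t^4 - 11*t^3 + 2*t^2 - 7*t - 14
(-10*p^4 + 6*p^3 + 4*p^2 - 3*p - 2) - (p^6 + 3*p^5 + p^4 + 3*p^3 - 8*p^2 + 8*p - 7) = -p^6 - 3*p^5 - 11*p^4 + 3*p^3 + 12*p^2 - 11*p + 5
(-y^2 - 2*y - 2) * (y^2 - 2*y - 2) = -y^4 + 4*y^2 + 8*y + 4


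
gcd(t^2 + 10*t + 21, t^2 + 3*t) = t + 3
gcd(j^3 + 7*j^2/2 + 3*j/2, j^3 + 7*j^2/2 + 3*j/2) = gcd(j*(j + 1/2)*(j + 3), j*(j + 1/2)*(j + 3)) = j^3 + 7*j^2/2 + 3*j/2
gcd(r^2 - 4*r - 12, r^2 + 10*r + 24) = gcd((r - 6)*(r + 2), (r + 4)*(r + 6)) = 1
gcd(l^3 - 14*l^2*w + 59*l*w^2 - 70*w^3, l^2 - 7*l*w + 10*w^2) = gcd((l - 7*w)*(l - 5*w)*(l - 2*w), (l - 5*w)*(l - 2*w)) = l^2 - 7*l*w + 10*w^2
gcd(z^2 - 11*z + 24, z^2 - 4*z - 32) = z - 8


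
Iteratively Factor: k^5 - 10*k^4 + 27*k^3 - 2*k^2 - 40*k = (k - 5)*(k^4 - 5*k^3 + 2*k^2 + 8*k) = (k - 5)*(k - 2)*(k^3 - 3*k^2 - 4*k) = k*(k - 5)*(k - 2)*(k^2 - 3*k - 4) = k*(k - 5)*(k - 4)*(k - 2)*(k + 1)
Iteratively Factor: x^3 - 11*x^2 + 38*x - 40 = (x - 4)*(x^2 - 7*x + 10) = (x - 4)*(x - 2)*(x - 5)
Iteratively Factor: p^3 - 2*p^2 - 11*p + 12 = (p - 1)*(p^2 - p - 12) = (p - 1)*(p + 3)*(p - 4)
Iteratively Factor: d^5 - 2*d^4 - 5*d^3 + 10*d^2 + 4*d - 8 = (d + 1)*(d^4 - 3*d^3 - 2*d^2 + 12*d - 8) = (d - 1)*(d + 1)*(d^3 - 2*d^2 - 4*d + 8) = (d - 1)*(d + 1)*(d + 2)*(d^2 - 4*d + 4) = (d - 2)*(d - 1)*(d + 1)*(d + 2)*(d - 2)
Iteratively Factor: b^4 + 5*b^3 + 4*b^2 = (b)*(b^3 + 5*b^2 + 4*b) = b*(b + 4)*(b^2 + b) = b^2*(b + 4)*(b + 1)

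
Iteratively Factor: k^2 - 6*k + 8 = (k - 4)*(k - 2)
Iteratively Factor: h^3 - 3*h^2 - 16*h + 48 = (h + 4)*(h^2 - 7*h + 12) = (h - 3)*(h + 4)*(h - 4)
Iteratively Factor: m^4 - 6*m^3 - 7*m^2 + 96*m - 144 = (m - 3)*(m^3 - 3*m^2 - 16*m + 48) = (m - 3)*(m + 4)*(m^2 - 7*m + 12) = (m - 4)*(m - 3)*(m + 4)*(m - 3)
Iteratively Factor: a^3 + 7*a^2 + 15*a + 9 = (a + 1)*(a^2 + 6*a + 9) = (a + 1)*(a + 3)*(a + 3)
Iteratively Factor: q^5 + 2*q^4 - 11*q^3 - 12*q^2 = (q)*(q^4 + 2*q^3 - 11*q^2 - 12*q) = q*(q + 1)*(q^3 + q^2 - 12*q) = q*(q - 3)*(q + 1)*(q^2 + 4*q) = q^2*(q - 3)*(q + 1)*(q + 4)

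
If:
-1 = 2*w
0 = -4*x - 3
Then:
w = -1/2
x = -3/4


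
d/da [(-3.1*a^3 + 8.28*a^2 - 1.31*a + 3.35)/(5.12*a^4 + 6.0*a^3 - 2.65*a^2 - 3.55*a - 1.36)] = (15.872*a^6 - 84.7872*a^5 - 21.3434*a^4 - 30.878*a^3 - 80.5175*a^2 - 4.7666*a + 13.6741)/(26.2144*a^8 + 61.44*a^7 + 8.864*a^6 - 68.152*a^5 - 49.5039*a^4 + 2.495*a^3 + 19.8105*a^2 + 9.656*a + 1.8496)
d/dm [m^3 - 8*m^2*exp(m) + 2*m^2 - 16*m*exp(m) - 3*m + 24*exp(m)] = -8*m^2*exp(m) + 3*m^2 - 32*m*exp(m) + 4*m + 8*exp(m) - 3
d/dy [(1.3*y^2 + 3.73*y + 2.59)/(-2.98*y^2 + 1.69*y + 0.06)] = (13.3124*y^2 + 15.5924*y - 4.1533)/(8.8804*y^4 - 10.0724*y^3 + 2.4985*y^2 + 0.2028*y + 0.0036)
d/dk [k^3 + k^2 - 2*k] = 3*k^2 + 2*k - 2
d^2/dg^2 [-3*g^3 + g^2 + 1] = 2 - 18*g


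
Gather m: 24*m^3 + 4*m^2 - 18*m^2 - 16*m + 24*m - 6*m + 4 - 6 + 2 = 24*m^3 - 14*m^2 + 2*m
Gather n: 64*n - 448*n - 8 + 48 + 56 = 96 - 384*n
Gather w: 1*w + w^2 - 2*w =w^2 - w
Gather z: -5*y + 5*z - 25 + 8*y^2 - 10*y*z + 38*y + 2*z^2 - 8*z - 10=8*y^2 + 33*y + 2*z^2 + z*(-10*y - 3) - 35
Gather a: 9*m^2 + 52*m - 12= 9*m^2 + 52*m - 12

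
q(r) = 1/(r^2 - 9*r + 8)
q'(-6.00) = 0.00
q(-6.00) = 0.01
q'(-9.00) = 0.00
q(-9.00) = 0.01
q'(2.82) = 0.04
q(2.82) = -0.11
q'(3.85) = 0.01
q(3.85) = -0.08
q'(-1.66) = 0.02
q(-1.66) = 0.04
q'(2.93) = 0.03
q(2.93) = -0.10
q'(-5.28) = 0.00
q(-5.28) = 0.01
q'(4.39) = 0.00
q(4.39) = -0.08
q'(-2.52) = 0.01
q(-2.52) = 0.03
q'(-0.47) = 0.06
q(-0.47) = 0.08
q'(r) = (9 - 2*r)/(r^2 - 9*r + 8)^2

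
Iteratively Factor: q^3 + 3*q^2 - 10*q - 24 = (q + 2)*(q^2 + q - 12) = (q + 2)*(q + 4)*(q - 3)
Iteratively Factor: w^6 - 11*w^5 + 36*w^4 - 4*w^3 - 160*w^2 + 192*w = (w - 2)*(w^5 - 9*w^4 + 18*w^3 + 32*w^2 - 96*w) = w*(w - 2)*(w^4 - 9*w^3 + 18*w^2 + 32*w - 96) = w*(w - 4)*(w - 2)*(w^3 - 5*w^2 - 2*w + 24) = w*(w - 4)*(w - 2)*(w + 2)*(w^2 - 7*w + 12) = w*(w - 4)^2*(w - 2)*(w + 2)*(w - 3)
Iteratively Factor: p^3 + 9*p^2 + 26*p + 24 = (p + 3)*(p^2 + 6*p + 8) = (p + 3)*(p + 4)*(p + 2)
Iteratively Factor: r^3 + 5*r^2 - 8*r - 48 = (r + 4)*(r^2 + r - 12) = (r - 3)*(r + 4)*(r + 4)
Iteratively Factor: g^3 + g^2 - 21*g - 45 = (g + 3)*(g^2 - 2*g - 15) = (g + 3)^2*(g - 5)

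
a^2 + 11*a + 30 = (a + 5)*(a + 6)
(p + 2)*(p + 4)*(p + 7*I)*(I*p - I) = I*p^4 - 7*p^3 + 5*I*p^3 - 35*p^2 + 2*I*p^2 - 14*p - 8*I*p + 56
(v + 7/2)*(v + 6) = v^2 + 19*v/2 + 21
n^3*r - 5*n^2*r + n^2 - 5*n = n*(n - 5)*(n*r + 1)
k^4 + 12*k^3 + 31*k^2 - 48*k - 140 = (k - 2)*(k + 2)*(k + 5)*(k + 7)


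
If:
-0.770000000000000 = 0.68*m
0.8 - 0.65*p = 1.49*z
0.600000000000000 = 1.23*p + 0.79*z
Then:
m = -1.13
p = 0.20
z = 0.45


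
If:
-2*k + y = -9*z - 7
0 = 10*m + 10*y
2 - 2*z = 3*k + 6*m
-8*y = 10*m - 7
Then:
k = -164/31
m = 7/2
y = -7/2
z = -97/62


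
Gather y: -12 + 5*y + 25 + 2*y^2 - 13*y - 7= 2*y^2 - 8*y + 6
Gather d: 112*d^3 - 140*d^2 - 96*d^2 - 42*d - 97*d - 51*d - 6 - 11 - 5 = 112*d^3 - 236*d^2 - 190*d - 22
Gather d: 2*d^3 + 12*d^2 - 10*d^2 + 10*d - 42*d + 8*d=2*d^3 + 2*d^2 - 24*d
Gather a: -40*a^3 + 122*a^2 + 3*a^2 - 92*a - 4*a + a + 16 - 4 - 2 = -40*a^3 + 125*a^2 - 95*a + 10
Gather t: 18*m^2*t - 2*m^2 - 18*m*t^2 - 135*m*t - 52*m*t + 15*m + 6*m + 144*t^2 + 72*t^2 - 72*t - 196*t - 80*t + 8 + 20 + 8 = -2*m^2 + 21*m + t^2*(216 - 18*m) + t*(18*m^2 - 187*m - 348) + 36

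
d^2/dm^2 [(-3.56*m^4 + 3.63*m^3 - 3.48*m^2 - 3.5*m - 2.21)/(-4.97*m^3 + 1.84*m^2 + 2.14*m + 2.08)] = (-4.54747350886464e-13*m^8 - 4.54747350886464e-13*m^7 + 205.359384*m^6 + 591.989448*m^5 + 414.365964*m^4 + 499.109776*m^3 + 346.006284*m^2 + 14.68896*m + 2.278952)/(122.763473*m^9 - 136.348968*m^8 - 108.100482*m^7 - 42.943888*m^6 + 160.673388*m^5 + 86.329248*m^4 + 5.56503199999999*m^3 - 52.458432*m^2 - 27.775488*m - 8.998912)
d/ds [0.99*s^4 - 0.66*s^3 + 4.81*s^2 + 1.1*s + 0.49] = 3.96*s^3 - 1.98*s^2 + 9.62*s + 1.1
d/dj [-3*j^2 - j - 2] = -6*j - 1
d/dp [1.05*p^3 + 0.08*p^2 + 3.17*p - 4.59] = 3.15*p^2 + 0.16*p + 3.17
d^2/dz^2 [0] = 0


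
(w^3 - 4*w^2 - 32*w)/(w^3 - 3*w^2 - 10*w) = (-w^2 + 4*w + 32)/(-w^2 + 3*w + 10)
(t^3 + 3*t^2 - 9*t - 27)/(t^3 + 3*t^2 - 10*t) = (t^3 + 3*t^2 - 9*t - 27)/(t*(t^2 + 3*t - 10))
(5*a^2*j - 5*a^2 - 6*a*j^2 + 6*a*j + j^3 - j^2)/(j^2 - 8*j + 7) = (5*a^2 - 6*a*j + j^2)/(j - 7)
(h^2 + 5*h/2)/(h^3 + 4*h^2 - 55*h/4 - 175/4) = 2*h/(2*h^2 + 3*h - 35)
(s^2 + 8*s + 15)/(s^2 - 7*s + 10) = (s^2 + 8*s + 15)/(s^2 - 7*s + 10)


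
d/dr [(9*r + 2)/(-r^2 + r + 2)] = (-9*r^2 + 9*r + (2*r - 1)*(9*r + 2) + 18)/(-r^2 + r + 2)^2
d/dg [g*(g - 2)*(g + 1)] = 3*g^2 - 2*g - 2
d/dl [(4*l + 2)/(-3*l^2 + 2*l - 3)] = 4*(3*l^2 + 3*l - 4)/(9*l^4 - 12*l^3 + 22*l^2 - 12*l + 9)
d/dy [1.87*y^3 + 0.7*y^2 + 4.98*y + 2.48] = 5.61*y^2 + 1.4*y + 4.98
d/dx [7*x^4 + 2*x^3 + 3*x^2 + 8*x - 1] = 28*x^3 + 6*x^2 + 6*x + 8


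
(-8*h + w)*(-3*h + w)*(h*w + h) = 24*h^3*w + 24*h^3 - 11*h^2*w^2 - 11*h^2*w + h*w^3 + h*w^2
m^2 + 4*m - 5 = (m - 1)*(m + 5)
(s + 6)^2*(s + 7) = s^3 + 19*s^2 + 120*s + 252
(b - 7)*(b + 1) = b^2 - 6*b - 7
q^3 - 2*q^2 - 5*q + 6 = (q - 3)*(q - 1)*(q + 2)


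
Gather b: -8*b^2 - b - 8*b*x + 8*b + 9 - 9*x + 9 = -8*b^2 + b*(7 - 8*x) - 9*x + 18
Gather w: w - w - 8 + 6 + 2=0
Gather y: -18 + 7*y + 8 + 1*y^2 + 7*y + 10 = y^2 + 14*y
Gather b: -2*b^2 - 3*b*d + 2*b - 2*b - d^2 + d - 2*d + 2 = -2*b^2 - 3*b*d - d^2 - d + 2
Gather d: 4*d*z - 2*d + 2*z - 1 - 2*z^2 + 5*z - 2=d*(4*z - 2) - 2*z^2 + 7*z - 3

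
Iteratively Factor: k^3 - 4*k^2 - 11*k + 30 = (k - 5)*(k^2 + k - 6) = (k - 5)*(k + 3)*(k - 2)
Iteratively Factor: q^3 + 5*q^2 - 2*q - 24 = (q - 2)*(q^2 + 7*q + 12) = (q - 2)*(q + 4)*(q + 3)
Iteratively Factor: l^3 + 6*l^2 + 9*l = (l + 3)*(l^2 + 3*l) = (l + 3)^2*(l)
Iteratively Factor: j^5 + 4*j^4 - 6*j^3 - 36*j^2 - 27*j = (j + 1)*(j^4 + 3*j^3 - 9*j^2 - 27*j) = j*(j + 1)*(j^3 + 3*j^2 - 9*j - 27) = j*(j - 3)*(j + 1)*(j^2 + 6*j + 9) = j*(j - 3)*(j + 1)*(j + 3)*(j + 3)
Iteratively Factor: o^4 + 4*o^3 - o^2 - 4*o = (o)*(o^3 + 4*o^2 - o - 4) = o*(o - 1)*(o^2 + 5*o + 4) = o*(o - 1)*(o + 4)*(o + 1)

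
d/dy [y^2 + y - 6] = 2*y + 1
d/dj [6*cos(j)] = -6*sin(j)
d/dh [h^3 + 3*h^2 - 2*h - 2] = 3*h^2 + 6*h - 2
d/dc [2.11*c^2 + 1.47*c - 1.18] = 4.22*c + 1.47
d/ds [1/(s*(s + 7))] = (-2*s - 7)/(s^2*(s^2 + 14*s + 49))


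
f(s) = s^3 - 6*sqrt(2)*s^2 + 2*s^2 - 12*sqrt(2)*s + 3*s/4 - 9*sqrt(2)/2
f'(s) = 3*s^2 - 12*sqrt(2)*s + 4*s - 12*sqrt(2) + 3/4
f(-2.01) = -8.08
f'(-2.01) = 21.97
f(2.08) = -59.16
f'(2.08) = -30.22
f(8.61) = 11.49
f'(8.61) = 94.50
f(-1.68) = -2.16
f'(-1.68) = 14.04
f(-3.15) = -50.88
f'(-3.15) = 54.40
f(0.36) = -13.00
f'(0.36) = -20.50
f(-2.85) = -35.96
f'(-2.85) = 45.11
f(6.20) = -117.90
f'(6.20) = 18.68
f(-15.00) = -4597.24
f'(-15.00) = 853.34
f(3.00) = -86.39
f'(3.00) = -28.13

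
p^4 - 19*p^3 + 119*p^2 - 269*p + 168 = (p - 8)*(p - 7)*(p - 3)*(p - 1)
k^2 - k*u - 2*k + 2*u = (k - 2)*(k - u)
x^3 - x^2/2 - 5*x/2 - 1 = (x - 2)*(x + 1/2)*(x + 1)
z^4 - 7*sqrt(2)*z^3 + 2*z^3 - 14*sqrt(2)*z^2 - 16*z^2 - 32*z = z*(z + 2)*(z - 8*sqrt(2))*(z + sqrt(2))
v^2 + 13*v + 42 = (v + 6)*(v + 7)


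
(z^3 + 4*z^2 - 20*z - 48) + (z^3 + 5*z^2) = 2*z^3 + 9*z^2 - 20*z - 48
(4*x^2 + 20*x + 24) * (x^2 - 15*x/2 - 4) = 4*x^4 - 10*x^3 - 142*x^2 - 260*x - 96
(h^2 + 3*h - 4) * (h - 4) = h^3 - h^2 - 16*h + 16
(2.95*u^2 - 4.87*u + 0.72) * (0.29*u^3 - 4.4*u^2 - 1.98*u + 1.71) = 0.8555*u^5 - 14.3923*u^4 + 15.7958*u^3 + 11.5191*u^2 - 9.7533*u + 1.2312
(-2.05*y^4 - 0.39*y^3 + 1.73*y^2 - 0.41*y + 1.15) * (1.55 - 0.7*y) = 1.435*y^5 - 2.9045*y^4 - 1.8155*y^3 + 2.9685*y^2 - 1.4405*y + 1.7825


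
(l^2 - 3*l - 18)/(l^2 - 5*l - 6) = (l + 3)/(l + 1)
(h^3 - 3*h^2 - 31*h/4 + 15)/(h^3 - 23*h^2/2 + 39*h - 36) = (h + 5/2)/(h - 6)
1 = 1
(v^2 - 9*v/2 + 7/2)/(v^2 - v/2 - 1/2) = (2*v - 7)/(2*v + 1)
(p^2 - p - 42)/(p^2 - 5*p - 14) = (p + 6)/(p + 2)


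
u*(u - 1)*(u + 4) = u^3 + 3*u^2 - 4*u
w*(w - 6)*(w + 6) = w^3 - 36*w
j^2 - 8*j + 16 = (j - 4)^2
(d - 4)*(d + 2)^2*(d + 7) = d^4 + 7*d^3 - 12*d^2 - 100*d - 112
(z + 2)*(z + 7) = z^2 + 9*z + 14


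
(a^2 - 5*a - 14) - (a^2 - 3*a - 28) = 14 - 2*a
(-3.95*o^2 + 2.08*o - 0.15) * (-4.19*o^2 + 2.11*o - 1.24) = 16.5505*o^4 - 17.0497*o^3 + 9.9153*o^2 - 2.8957*o + 0.186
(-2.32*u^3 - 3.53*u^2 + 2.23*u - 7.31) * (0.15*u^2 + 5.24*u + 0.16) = -0.348*u^5 - 12.6863*u^4 - 18.5339*u^3 + 10.0239*u^2 - 37.9476*u - 1.1696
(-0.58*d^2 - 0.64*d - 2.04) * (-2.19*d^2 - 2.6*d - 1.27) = 1.2702*d^4 + 2.9096*d^3 + 6.8682*d^2 + 6.1168*d + 2.5908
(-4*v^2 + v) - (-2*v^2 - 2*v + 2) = -2*v^2 + 3*v - 2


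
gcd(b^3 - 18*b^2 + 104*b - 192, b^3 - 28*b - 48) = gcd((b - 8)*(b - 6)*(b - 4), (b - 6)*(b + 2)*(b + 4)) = b - 6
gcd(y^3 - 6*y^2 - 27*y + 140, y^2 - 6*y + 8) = y - 4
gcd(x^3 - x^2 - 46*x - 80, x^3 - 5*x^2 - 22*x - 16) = x^2 - 6*x - 16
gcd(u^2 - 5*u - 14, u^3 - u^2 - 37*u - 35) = u - 7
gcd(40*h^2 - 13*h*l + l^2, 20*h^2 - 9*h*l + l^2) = 5*h - l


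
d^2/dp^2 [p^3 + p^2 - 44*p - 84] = 6*p + 2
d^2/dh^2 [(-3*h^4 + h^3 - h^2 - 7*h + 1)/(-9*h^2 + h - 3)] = 2*(243*h^6 - 81*h^5 + 252*h^4 + 530*h^3 - 153*h^2 - 567*h + 56)/(729*h^6 - 243*h^5 + 756*h^4 - 163*h^3 + 252*h^2 - 27*h + 27)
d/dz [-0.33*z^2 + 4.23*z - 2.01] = 4.23 - 0.66*z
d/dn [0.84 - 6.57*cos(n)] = 6.57*sin(n)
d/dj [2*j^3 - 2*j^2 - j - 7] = 6*j^2 - 4*j - 1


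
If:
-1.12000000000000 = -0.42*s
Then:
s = 2.67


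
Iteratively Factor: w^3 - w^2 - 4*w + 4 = (w - 1)*(w^2 - 4) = (w - 2)*(w - 1)*(w + 2)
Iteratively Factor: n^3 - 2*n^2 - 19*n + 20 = (n + 4)*(n^2 - 6*n + 5) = (n - 5)*(n + 4)*(n - 1)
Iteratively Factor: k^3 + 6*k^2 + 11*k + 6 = (k + 3)*(k^2 + 3*k + 2) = (k + 1)*(k + 3)*(k + 2)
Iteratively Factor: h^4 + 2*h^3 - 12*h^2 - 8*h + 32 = (h - 2)*(h^3 + 4*h^2 - 4*h - 16) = (h - 2)^2*(h^2 + 6*h + 8) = (h - 2)^2*(h + 2)*(h + 4)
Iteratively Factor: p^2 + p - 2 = (p - 1)*(p + 2)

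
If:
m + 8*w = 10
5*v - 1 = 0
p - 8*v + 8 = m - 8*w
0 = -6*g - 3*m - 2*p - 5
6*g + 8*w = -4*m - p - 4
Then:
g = -611/60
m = 127/10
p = 9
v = 1/5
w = -27/80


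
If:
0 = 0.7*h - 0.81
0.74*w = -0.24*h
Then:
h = 1.16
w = -0.38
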